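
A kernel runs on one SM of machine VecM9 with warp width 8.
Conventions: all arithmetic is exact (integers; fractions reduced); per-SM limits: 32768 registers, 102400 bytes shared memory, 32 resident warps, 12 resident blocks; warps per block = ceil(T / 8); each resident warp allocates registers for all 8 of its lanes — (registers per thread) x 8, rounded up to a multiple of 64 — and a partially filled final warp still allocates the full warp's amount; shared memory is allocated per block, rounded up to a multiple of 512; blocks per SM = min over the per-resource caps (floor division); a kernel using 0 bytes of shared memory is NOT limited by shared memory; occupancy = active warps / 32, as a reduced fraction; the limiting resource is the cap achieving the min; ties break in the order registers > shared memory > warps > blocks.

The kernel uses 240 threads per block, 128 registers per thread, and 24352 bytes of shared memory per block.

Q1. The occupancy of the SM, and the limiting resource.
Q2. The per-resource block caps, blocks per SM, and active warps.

Answer: occupancy 15/16, limited by registers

registers: 1 block
shared memory: 4 blocks
warps: 1 block
blocks: 12 blocks

Answer: 1 block, 30 active warps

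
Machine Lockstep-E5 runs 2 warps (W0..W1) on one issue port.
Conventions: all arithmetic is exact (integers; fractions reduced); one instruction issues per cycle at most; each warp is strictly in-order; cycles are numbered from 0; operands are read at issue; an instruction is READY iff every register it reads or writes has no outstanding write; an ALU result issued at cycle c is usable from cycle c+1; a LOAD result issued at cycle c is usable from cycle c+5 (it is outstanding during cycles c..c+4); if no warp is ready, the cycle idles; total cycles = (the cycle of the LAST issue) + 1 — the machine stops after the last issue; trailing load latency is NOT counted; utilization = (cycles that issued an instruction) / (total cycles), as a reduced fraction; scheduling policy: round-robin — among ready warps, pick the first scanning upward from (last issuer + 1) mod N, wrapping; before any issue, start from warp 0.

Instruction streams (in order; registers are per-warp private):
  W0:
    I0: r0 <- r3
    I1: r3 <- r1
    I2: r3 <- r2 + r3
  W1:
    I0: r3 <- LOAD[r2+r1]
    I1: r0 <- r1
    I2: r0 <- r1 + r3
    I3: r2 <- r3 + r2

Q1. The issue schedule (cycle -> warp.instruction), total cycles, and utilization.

cycle 0: W0.I0
cycle 1: W1.I0
cycle 2: W0.I1
cycle 3: W1.I1
cycle 4: W0.I2
cycle 5: idle
cycle 6: W1.I2
cycle 7: W1.I3

Answer: 8 cycles, utilization 7/8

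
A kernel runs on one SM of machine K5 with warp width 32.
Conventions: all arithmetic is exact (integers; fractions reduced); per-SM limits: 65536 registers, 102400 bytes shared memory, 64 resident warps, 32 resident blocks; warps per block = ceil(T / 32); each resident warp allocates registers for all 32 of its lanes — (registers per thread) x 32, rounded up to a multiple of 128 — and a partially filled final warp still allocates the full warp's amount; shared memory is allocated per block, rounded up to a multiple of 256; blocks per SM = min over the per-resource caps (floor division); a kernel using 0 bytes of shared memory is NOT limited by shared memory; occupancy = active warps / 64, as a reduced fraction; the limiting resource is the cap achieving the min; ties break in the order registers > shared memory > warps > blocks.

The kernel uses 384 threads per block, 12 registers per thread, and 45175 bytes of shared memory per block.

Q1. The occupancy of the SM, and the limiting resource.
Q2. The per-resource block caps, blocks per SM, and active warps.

Answer: occupancy 3/8, limited by shared memory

registers: 14 blocks
shared memory: 2 blocks
warps: 5 blocks
blocks: 32 blocks

Answer: 2 blocks, 24 active warps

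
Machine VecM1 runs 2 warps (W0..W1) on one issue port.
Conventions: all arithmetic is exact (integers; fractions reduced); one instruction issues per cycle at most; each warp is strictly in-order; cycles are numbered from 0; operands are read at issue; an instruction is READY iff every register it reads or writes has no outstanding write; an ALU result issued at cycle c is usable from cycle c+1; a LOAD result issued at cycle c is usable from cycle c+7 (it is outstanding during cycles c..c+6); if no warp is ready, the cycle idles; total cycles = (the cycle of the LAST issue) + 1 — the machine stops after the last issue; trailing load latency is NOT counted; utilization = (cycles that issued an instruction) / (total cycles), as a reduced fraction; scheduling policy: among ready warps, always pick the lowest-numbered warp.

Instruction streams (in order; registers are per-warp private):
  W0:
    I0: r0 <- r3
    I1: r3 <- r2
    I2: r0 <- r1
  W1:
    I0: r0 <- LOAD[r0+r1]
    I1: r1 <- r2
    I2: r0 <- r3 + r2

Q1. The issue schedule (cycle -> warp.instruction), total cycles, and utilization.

cycle 0: W0.I0
cycle 1: W0.I1
cycle 2: W0.I2
cycle 3: W1.I0
cycle 4: W1.I1
cycle 5: idle
cycle 6: idle
cycle 7: idle
cycle 8: idle
cycle 9: idle
cycle 10: W1.I2

Answer: 11 cycles, utilization 6/11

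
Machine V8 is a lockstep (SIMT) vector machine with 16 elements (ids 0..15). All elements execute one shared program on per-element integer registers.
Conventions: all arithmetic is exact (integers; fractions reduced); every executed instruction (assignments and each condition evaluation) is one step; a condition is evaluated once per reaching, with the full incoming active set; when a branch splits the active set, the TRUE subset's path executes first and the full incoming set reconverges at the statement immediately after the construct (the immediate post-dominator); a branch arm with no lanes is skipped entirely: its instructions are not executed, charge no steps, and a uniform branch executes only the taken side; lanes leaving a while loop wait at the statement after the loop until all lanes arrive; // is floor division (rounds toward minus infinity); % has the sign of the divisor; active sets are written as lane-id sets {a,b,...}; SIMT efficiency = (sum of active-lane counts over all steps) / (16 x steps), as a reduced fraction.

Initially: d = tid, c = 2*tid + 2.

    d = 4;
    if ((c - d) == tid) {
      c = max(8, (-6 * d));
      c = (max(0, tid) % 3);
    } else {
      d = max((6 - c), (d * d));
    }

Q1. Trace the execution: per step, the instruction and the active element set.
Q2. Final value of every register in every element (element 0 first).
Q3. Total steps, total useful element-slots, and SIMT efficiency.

step 0: d <- 4                       {0,1,2,3,4,5,6,7,8,9,10,11,12,13,14,15}
step 1: eval ((c - d) == tid)        {0,1,2,3,4,5,6,7,8,9,10,11,12,13,14,15}
step 2: c <- max(8, (-6 * d))        {2}
step 3: c <- (max(0, tid) % 3)       {2}
step 4: d <- max((6 - c), (d * d))   {0,1,3,4,5,6,7,8,9,10,11,12,13,14,15}

Answer: 5 steps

d: 16,16,4,16,16,16,16,16,16,16,16,16,16,16,16,16
c: 2,4,2,8,10,12,14,16,18,20,22,24,26,28,30,32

steps = 5; useful = 49; efficiency = 49/80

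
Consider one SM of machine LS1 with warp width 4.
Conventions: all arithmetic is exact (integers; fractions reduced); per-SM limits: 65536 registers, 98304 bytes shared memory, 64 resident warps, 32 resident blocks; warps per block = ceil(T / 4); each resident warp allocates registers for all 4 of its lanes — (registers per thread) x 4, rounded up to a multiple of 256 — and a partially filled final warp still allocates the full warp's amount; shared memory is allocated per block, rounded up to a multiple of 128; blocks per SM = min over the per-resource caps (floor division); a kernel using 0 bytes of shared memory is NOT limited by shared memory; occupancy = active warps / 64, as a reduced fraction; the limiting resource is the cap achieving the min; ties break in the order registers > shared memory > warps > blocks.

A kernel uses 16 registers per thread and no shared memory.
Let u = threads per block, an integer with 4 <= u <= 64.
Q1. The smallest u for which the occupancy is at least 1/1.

Answer: u = 5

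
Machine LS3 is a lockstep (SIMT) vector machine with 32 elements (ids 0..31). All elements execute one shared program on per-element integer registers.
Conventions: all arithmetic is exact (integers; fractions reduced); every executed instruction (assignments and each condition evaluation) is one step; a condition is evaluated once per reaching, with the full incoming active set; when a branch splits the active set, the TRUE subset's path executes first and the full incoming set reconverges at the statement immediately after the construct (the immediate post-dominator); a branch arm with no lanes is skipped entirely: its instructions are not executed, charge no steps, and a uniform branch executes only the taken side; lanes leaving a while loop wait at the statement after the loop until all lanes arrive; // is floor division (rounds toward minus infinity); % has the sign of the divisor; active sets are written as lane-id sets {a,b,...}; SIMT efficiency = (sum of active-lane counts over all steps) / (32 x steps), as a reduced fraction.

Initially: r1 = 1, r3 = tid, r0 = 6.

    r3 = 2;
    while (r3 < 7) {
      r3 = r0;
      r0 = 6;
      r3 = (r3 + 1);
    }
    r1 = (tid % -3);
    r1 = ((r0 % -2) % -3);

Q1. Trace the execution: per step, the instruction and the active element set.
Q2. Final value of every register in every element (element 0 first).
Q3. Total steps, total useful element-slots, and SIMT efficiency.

step 0: r3 <- 2                      {0,1,2,3,4,5,6,7,8,9,10,11,12,13,14,15,16,17,18,19,20,21,22,23,24,25,26,27,28,29,30,31}
step 1: eval (r3 < 7)                {0,1,2,3,4,5,6,7,8,9,10,11,12,13,14,15,16,17,18,19,20,21,22,23,24,25,26,27,28,29,30,31}
step 2: r3 <- r0                     {0,1,2,3,4,5,6,7,8,9,10,11,12,13,14,15,16,17,18,19,20,21,22,23,24,25,26,27,28,29,30,31}
step 3: r0 <- 6                      {0,1,2,3,4,5,6,7,8,9,10,11,12,13,14,15,16,17,18,19,20,21,22,23,24,25,26,27,28,29,30,31}
step 4: r3 <- (r3 + 1)               {0,1,2,3,4,5,6,7,8,9,10,11,12,13,14,15,16,17,18,19,20,21,22,23,24,25,26,27,28,29,30,31}
step 5: eval (r3 < 7)                {0,1,2,3,4,5,6,7,8,9,10,11,12,13,14,15,16,17,18,19,20,21,22,23,24,25,26,27,28,29,30,31}
step 6: r1 <- (tid % -3)             {0,1,2,3,4,5,6,7,8,9,10,11,12,13,14,15,16,17,18,19,20,21,22,23,24,25,26,27,28,29,30,31}
step 7: r1 <- ((r0 % -2) % -3)       {0,1,2,3,4,5,6,7,8,9,10,11,12,13,14,15,16,17,18,19,20,21,22,23,24,25,26,27,28,29,30,31}

Answer: 8 steps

r1: 0,0,0,0,0,0,0,0,0,0,0,0,0,0,0,0,0,0,0,0,0,0,0,0,0,0,0,0,0,0,0,0
r3: 7,7,7,7,7,7,7,7,7,7,7,7,7,7,7,7,7,7,7,7,7,7,7,7,7,7,7,7,7,7,7,7
r0: 6,6,6,6,6,6,6,6,6,6,6,6,6,6,6,6,6,6,6,6,6,6,6,6,6,6,6,6,6,6,6,6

steps = 8; useful = 256; efficiency = 256/256 = 1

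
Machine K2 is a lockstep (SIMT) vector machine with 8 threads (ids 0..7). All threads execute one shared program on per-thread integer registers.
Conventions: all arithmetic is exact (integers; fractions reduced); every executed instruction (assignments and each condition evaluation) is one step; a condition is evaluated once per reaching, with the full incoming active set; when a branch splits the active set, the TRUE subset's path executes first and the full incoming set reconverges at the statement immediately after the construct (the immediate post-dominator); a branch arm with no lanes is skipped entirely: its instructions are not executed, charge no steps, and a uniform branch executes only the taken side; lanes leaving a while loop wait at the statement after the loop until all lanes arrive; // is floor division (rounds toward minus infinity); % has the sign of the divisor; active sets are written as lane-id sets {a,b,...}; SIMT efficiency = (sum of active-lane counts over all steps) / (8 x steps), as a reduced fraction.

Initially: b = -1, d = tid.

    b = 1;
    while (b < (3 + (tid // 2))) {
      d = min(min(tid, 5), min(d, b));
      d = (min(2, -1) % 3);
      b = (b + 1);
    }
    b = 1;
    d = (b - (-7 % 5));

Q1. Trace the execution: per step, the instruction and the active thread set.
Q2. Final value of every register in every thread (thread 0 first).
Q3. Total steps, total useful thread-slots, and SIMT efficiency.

step 0: b <- 1                       {0,1,2,3,4,5,6,7}
step 1: eval (b < (3 + (tid // 2)))  {0,1,2,3,4,5,6,7}
step 2: d <- min(min(tid, 5), min(d, b)) {0,1,2,3,4,5,6,7}
step 3: d <- (min(2, -1) % 3)        {0,1,2,3,4,5,6,7}
step 4: b <- (b + 1)                 {0,1,2,3,4,5,6,7}
step 5: eval (b < (3 + (tid // 2)))  {0,1,2,3,4,5,6,7}
step 6: d <- min(min(tid, 5), min(d, b)) {0,1,2,3,4,5,6,7}
step 7: d <- (min(2, -1) % 3)        {0,1,2,3,4,5,6,7}
step 8: b <- (b + 1)                 {0,1,2,3,4,5,6,7}
step 9: eval (b < (3 + (tid // 2)))  {0,1,2,3,4,5,6,7}
step 10: d <- min(min(tid, 5), min(d, b)) {2,3,4,5,6,7}
step 11: d <- (min(2, -1) % 3)        {2,3,4,5,6,7}
step 12: b <- (b + 1)                 {2,3,4,5,6,7}
step 13: eval (b < (3 + (tid // 2)))  {2,3,4,5,6,7}
step 14: d <- min(min(tid, 5), min(d, b)) {4,5,6,7}
step 15: d <- (min(2, -1) % 3)        {4,5,6,7}
step 16: b <- (b + 1)                 {4,5,6,7}
step 17: eval (b < (3 + (tid // 2)))  {4,5,6,7}
step 18: d <- min(min(tid, 5), min(d, b)) {6,7}
step 19: d <- (min(2, -1) % 3)        {6,7}
step 20: b <- (b + 1)                 {6,7}
step 21: eval (b < (3 + (tid // 2)))  {6,7}
step 22: b <- 1                       {0,1,2,3,4,5,6,7}
step 23: d <- (b - (-7 % 5))          {0,1,2,3,4,5,6,7}

Answer: 24 steps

b: 1,1,1,1,1,1,1,1
d: -2,-2,-2,-2,-2,-2,-2,-2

steps = 24; useful = 144; efficiency = 144/192 = 3/4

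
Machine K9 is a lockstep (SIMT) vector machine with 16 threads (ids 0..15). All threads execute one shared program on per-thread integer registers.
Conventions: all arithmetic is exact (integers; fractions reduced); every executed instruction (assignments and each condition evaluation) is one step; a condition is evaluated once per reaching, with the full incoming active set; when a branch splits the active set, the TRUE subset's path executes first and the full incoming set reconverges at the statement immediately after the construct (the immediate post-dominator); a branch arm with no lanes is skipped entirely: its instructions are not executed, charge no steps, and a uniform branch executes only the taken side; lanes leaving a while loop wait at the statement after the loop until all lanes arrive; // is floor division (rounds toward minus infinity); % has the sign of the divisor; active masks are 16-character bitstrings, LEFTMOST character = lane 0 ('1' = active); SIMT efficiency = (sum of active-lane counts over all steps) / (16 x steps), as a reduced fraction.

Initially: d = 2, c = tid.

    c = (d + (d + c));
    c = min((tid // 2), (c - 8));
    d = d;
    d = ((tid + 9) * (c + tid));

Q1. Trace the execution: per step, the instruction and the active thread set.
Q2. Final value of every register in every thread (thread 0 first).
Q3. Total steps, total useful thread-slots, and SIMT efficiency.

step 0: c <- (d + (d + c))           1111111111111111
step 1: c <- min((tid // 2), (c - 8)) 1111111111111111
step 2: d <- d                       1111111111111111
step 3: d <- ((tid + 9) * (c + tid)) 1111111111111111

Answer: 4 steps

d: -36,-20,0,24,52,84,120,160,204,234,285,320,378,418,483,528
c: -4,-3,-2,-1,0,1,2,3,4,4,5,5,6,6,7,7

steps = 4; useful = 64; efficiency = 64/64 = 1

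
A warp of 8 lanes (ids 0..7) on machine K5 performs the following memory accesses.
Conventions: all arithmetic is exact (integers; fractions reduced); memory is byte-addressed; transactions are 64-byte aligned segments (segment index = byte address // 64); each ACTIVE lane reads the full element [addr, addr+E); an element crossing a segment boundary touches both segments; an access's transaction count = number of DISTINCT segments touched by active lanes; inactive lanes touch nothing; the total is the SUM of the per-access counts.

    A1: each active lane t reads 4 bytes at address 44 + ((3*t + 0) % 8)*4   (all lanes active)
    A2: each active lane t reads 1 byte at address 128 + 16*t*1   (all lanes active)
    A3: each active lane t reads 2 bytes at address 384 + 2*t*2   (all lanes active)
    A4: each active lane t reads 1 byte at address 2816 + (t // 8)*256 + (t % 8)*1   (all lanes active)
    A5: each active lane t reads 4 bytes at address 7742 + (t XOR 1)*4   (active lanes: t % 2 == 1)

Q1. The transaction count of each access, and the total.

A1: 2 transactions
A2: 2 transactions
A3: 1 transaction
A4: 1 transaction
A5: 2 transactions

Answer: 2,2,1,1,2; total 8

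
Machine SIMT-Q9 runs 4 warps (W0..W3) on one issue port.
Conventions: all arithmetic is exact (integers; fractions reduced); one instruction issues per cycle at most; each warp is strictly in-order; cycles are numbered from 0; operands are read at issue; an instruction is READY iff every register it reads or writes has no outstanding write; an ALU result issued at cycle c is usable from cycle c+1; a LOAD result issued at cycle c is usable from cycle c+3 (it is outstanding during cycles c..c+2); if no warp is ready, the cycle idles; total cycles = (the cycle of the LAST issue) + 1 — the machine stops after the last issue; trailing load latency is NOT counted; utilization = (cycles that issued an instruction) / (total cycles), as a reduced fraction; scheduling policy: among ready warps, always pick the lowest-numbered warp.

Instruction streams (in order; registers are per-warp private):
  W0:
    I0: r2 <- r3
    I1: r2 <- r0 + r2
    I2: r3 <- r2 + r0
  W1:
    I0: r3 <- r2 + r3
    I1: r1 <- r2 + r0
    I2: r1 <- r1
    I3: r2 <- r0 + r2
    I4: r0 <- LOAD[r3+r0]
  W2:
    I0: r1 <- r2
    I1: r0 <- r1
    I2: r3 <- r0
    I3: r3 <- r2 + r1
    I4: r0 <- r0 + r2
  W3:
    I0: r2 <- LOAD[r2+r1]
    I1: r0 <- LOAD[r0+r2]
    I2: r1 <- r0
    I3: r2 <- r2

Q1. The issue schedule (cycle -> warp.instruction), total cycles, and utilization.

cycle 0: W0.I0
cycle 1: W0.I1
cycle 2: W0.I2
cycle 3: W1.I0
cycle 4: W1.I1
cycle 5: W1.I2
cycle 6: W1.I3
cycle 7: W1.I4
cycle 8: W2.I0
cycle 9: W2.I1
cycle 10: W2.I2
cycle 11: W2.I3
cycle 12: W2.I4
cycle 13: W3.I0
cycle 14: idle
cycle 15: idle
cycle 16: W3.I1
cycle 17: idle
cycle 18: idle
cycle 19: W3.I2
cycle 20: W3.I3

Answer: 21 cycles, utilization 17/21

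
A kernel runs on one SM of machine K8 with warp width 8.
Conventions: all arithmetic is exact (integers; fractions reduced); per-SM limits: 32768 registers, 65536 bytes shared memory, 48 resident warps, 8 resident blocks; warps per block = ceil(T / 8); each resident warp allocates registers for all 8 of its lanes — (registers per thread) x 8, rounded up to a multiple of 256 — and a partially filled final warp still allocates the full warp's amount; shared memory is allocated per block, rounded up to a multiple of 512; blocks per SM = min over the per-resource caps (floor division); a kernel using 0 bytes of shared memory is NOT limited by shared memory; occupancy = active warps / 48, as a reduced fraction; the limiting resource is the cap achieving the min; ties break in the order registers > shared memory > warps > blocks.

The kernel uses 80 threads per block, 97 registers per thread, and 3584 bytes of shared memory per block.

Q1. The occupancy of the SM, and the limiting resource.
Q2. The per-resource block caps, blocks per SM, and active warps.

Answer: occupancy 5/8, limited by registers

registers: 3 blocks
shared memory: 18 blocks
warps: 4 blocks
blocks: 8 blocks

Answer: 3 blocks, 30 active warps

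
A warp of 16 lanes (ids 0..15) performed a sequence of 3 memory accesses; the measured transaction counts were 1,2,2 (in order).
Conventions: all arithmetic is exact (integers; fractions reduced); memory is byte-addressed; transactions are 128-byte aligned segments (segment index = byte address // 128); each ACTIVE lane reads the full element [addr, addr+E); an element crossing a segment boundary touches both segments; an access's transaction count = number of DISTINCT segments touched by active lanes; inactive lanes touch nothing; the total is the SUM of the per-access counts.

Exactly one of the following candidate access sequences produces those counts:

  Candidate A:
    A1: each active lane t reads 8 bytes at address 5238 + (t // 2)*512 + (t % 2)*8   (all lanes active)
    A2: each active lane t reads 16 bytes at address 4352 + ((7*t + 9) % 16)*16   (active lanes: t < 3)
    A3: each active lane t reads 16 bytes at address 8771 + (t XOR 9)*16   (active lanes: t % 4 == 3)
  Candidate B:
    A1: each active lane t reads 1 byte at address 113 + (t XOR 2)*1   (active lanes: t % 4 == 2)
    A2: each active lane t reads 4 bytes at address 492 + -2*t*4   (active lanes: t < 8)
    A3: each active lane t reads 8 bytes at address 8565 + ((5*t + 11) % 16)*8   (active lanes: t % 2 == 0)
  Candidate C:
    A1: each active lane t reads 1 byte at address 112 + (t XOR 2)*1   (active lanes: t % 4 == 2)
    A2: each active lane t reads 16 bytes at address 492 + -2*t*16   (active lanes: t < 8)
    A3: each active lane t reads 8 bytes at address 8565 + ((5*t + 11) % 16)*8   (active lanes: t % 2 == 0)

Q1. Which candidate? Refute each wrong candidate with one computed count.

A: A1 gives 16 transactions, not 1
B: A2 gives 1 transaction, not 2
C: all counts match (1,2,2)

Answer: C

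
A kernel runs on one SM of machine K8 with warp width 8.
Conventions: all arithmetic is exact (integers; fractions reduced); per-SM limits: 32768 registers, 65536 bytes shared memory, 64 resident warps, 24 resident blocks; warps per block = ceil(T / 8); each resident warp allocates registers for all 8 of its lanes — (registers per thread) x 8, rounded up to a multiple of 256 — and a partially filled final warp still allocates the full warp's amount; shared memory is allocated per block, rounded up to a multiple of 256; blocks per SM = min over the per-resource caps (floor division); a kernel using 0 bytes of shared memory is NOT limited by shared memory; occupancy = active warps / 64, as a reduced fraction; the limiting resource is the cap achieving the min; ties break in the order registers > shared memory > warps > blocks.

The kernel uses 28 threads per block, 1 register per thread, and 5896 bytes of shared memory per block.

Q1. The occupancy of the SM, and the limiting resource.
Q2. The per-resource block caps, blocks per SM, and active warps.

Answer: occupancy 5/8, limited by shared memory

registers: 32 blocks
shared memory: 10 blocks
warps: 16 blocks
blocks: 24 blocks

Answer: 10 blocks, 40 active warps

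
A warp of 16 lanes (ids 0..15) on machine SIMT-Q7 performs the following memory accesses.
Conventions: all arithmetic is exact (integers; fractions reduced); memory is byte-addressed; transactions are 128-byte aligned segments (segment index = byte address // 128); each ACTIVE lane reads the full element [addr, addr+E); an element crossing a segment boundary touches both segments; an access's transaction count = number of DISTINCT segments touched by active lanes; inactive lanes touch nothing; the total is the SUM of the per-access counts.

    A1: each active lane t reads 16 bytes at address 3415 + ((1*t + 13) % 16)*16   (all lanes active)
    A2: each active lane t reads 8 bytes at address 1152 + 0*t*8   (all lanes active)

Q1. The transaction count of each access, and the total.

A1: 3 transactions
A2: 1 transaction

Answer: 3,1; total 4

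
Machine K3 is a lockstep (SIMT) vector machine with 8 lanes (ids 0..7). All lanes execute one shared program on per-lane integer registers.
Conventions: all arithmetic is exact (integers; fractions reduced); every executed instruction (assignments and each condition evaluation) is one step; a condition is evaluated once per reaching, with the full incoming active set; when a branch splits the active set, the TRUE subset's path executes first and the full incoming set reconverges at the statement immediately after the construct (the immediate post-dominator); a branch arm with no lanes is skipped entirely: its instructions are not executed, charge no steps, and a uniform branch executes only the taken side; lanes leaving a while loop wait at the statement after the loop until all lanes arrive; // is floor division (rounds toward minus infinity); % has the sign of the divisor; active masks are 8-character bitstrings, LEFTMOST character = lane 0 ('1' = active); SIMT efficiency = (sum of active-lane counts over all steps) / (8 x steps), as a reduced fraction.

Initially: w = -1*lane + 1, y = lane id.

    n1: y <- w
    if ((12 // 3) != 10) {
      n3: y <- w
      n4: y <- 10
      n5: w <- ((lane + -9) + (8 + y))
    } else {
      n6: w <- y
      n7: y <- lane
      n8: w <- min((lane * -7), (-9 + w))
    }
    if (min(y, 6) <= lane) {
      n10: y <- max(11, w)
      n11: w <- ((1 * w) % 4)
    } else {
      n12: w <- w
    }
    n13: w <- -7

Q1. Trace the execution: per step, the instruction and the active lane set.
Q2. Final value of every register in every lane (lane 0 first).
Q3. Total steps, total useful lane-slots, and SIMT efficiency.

step 0: y <- w                       11111111
step 1: eval ((12 // 3) != 10)       11111111
step 2: y <- w                       11111111
step 3: y <- 10                      11111111
step 4: w <- ((lane + -9) + (8 + y)) 11111111
step 5: eval (min(y, 6) <= lane)     11111111
step 6: y <- max(11, w)              00000011
step 7: w <- ((1 * w) % 4)           00000011
step 8: w <- w                       11111100
step 9: w <- -7                      11111111

Answer: 10 steps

w: -7,-7,-7,-7,-7,-7,-7,-7
y: 10,10,10,10,10,10,15,16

steps = 10; useful = 66; efficiency = 66/80 = 33/40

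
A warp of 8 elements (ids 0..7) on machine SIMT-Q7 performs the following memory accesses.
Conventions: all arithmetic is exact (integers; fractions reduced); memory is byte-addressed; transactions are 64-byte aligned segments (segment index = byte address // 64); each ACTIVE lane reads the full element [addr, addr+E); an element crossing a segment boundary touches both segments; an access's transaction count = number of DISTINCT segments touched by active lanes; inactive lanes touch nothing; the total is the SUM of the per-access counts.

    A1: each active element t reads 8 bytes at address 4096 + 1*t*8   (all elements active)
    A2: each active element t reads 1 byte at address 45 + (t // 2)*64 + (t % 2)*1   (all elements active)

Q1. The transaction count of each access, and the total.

A1: 1 transaction
A2: 4 transactions

Answer: 1,4; total 5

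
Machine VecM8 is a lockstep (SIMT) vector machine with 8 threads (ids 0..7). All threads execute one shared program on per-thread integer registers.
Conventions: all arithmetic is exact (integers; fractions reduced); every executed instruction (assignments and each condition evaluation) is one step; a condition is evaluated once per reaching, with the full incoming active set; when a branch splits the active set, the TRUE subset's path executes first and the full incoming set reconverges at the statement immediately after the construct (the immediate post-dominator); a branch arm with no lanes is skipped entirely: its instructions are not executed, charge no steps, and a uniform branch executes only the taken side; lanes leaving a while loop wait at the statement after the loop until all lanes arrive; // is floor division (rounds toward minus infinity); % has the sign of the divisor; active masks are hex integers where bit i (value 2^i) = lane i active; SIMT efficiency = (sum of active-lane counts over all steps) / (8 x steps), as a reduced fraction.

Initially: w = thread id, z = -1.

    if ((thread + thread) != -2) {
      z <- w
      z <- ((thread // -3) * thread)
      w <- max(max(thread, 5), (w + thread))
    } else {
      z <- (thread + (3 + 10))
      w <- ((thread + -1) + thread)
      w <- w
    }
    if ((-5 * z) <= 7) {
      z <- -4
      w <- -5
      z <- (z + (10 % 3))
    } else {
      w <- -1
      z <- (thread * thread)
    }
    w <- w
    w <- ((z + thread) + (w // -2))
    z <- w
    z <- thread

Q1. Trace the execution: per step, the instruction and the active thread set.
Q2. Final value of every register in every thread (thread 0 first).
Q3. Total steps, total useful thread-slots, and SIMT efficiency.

step 0: eval ((thread + thread) != -2) 0xff
step 1: z <- w                       0xff
step 2: z <- ((thread // -3) * thread) 0xff
step 3: w <- max(max(thread, 5), (w + thread)) 0xff
step 4: eval ((-5 * z) <= 7)         0xff
step 5: z <- -4                      0x03
step 6: w <- -5                      0x03
step 7: z <- (z + (10 % 3))          0x03
step 8: w <- -1                      0xfc
step 9: z <- (thread * thread)       0xfc
step 10: w <- w                       0xff
step 11: w <- ((z + thread) + (w // -2)) 0xff
step 12: z <- w                       0xff
step 13: z <- thread                  0xff

Answer: 14 steps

w: -1,0,6,12,20,30,42,56
z: 0,1,2,3,4,5,6,7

steps = 14; useful = 90; efficiency = 90/112 = 45/56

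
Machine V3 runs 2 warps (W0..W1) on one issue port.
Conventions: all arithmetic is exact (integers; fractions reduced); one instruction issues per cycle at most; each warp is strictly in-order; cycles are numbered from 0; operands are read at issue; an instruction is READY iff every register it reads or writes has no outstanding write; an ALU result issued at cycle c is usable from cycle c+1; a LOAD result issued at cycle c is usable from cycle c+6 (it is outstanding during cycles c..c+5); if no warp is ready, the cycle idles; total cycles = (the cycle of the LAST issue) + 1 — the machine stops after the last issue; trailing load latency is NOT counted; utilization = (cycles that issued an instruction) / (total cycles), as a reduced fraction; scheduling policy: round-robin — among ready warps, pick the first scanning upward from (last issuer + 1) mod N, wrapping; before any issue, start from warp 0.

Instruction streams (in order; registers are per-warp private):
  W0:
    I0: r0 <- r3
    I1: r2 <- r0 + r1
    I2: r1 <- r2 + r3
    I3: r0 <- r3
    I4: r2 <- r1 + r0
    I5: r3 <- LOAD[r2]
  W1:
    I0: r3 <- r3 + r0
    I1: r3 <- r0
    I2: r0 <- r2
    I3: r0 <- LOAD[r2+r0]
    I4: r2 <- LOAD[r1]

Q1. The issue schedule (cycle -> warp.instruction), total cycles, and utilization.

cycle 0: W0.I0
cycle 1: W1.I0
cycle 2: W0.I1
cycle 3: W1.I1
cycle 4: W0.I2
cycle 5: W1.I2
cycle 6: W0.I3
cycle 7: W1.I3
cycle 8: W0.I4
cycle 9: W1.I4
cycle 10: W0.I5

Answer: 11 cycles, utilization 1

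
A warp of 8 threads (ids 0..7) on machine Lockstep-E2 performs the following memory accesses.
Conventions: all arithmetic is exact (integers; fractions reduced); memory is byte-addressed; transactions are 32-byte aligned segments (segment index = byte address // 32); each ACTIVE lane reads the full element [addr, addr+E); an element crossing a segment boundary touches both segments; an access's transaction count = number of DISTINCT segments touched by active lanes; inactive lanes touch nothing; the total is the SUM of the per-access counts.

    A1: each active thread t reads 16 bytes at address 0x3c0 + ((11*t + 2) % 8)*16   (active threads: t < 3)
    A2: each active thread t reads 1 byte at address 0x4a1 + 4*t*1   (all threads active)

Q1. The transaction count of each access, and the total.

A1: 3 transactions
A2: 1 transaction

Answer: 3,1; total 4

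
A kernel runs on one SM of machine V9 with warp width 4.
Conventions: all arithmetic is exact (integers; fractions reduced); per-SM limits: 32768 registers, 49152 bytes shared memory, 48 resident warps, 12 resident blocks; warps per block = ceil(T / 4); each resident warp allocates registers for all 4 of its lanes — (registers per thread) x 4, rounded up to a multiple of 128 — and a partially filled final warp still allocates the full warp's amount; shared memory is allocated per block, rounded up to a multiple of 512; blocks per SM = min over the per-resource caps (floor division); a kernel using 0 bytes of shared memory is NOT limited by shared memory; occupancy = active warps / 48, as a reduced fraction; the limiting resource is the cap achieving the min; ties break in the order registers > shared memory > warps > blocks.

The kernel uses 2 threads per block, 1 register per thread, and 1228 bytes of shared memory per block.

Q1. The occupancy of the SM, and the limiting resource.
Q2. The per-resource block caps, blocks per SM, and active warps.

Answer: occupancy 1/4, limited by blocks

registers: 256 blocks
shared memory: 32 blocks
warps: 48 blocks
blocks: 12 blocks

Answer: 12 blocks, 12 active warps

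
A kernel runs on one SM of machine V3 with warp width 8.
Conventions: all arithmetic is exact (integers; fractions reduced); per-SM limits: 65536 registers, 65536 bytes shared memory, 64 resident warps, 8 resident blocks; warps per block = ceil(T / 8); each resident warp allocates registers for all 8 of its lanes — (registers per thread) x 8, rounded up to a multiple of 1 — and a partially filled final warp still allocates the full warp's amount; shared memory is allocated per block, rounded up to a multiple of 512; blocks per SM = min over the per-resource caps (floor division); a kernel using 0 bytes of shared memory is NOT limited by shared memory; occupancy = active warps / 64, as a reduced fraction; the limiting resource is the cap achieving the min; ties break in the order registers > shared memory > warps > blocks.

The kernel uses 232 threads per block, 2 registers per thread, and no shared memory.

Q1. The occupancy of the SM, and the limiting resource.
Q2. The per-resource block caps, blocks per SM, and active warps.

Answer: occupancy 29/32, limited by warps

registers: 141 blocks
shared memory: no limit (kernel uses none)
warps: 2 blocks
blocks: 8 blocks

Answer: 2 blocks, 58 active warps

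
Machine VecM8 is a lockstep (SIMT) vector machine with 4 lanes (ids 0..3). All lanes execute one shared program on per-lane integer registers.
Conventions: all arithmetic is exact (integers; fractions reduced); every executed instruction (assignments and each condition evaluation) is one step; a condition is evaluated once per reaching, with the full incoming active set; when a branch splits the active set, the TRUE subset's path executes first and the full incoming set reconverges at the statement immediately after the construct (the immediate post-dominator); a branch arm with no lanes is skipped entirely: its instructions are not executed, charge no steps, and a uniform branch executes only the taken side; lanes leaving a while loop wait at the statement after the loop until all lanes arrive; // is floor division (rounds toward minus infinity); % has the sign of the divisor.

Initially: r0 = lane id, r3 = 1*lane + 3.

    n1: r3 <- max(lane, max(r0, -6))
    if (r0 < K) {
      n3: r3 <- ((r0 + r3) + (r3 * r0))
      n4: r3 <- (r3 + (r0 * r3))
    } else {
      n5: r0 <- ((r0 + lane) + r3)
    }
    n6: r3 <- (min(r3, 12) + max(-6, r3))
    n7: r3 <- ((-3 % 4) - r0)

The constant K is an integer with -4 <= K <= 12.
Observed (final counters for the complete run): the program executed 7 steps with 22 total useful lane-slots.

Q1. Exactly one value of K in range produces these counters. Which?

Answer: K = 2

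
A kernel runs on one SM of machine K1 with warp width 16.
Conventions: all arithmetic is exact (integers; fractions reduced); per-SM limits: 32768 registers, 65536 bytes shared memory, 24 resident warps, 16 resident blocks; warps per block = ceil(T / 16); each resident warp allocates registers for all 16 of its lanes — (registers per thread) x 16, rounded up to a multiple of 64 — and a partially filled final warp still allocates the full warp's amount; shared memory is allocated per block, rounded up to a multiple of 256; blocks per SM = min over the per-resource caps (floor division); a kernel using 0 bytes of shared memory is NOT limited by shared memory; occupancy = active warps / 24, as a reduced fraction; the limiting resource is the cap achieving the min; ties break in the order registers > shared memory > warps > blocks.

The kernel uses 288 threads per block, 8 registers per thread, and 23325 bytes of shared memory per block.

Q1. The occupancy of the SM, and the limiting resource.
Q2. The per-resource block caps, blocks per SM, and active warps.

Answer: occupancy 3/4, limited by warps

registers: 14 blocks
shared memory: 2 blocks
warps: 1 block
blocks: 16 blocks

Answer: 1 block, 18 active warps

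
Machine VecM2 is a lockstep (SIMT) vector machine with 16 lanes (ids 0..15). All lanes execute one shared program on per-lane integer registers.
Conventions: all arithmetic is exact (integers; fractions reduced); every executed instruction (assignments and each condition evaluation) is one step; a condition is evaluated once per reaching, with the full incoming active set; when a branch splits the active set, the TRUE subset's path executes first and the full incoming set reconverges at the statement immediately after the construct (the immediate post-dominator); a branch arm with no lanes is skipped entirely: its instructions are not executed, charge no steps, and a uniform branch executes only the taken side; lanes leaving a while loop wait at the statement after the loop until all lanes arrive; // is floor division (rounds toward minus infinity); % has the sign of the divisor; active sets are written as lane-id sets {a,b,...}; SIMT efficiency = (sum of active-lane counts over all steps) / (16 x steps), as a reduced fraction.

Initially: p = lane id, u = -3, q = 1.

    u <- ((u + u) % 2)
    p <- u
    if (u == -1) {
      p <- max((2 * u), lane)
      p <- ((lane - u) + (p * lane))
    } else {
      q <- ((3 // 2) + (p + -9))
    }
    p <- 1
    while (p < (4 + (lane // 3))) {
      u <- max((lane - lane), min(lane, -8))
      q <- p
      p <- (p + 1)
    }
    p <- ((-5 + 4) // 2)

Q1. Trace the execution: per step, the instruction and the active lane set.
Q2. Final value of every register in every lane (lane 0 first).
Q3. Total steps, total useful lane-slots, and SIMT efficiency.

step 0: u <- ((u + u) % 2)           {0,1,2,3,4,5,6,7,8,9,10,11,12,13,14,15}
step 1: p <- u                       {0,1,2,3,4,5,6,7,8,9,10,11,12,13,14,15}
step 2: eval (u == -1)               {0,1,2,3,4,5,6,7,8,9,10,11,12,13,14,15}
step 3: q <- ((3 // 2) + (p + -9))   {0,1,2,3,4,5,6,7,8,9,10,11,12,13,14,15}
step 4: p <- 1                       {0,1,2,3,4,5,6,7,8,9,10,11,12,13,14,15}
step 5: eval (p < (4 + (lane // 3))) {0,1,2,3,4,5,6,7,8,9,10,11,12,13,14,15}
step 6: u <- max((lane - lane), min(lane, -8)) {0,1,2,3,4,5,6,7,8,9,10,11,12,13,14,15}
step 7: q <- p                       {0,1,2,3,4,5,6,7,8,9,10,11,12,13,14,15}
step 8: p <- (p + 1)                 {0,1,2,3,4,5,6,7,8,9,10,11,12,13,14,15}
step 9: eval (p < (4 + (lane // 3))) {0,1,2,3,4,5,6,7,8,9,10,11,12,13,14,15}
step 10: u <- max((lane - lane), min(lane, -8)) {0,1,2,3,4,5,6,7,8,9,10,11,12,13,14,15}
step 11: q <- p                       {0,1,2,3,4,5,6,7,8,9,10,11,12,13,14,15}
step 12: p <- (p + 1)                 {0,1,2,3,4,5,6,7,8,9,10,11,12,13,14,15}
step 13: eval (p < (4 + (lane // 3))) {0,1,2,3,4,5,6,7,8,9,10,11,12,13,14,15}
step 14: u <- max((lane - lane), min(lane, -8)) {0,1,2,3,4,5,6,7,8,9,10,11,12,13,14,15}
step 15: q <- p                       {0,1,2,3,4,5,6,7,8,9,10,11,12,13,14,15}
step 16: p <- (p + 1)                 {0,1,2,3,4,5,6,7,8,9,10,11,12,13,14,15}
step 17: eval (p < (4 + (lane // 3))) {0,1,2,3,4,5,6,7,8,9,10,11,12,13,14,15}
step 18: u <- max((lane - lane), min(lane, -8)) {3,4,5,6,7,8,9,10,11,12,13,14,15}
step 19: q <- p                       {3,4,5,6,7,8,9,10,11,12,13,14,15}
step 20: p <- (p + 1)                 {3,4,5,6,7,8,9,10,11,12,13,14,15}
step 21: eval (p < (4 + (lane // 3))) {3,4,5,6,7,8,9,10,11,12,13,14,15}
step 22: u <- max((lane - lane), min(lane, -8)) {6,7,8,9,10,11,12,13,14,15}
step 23: q <- p                       {6,7,8,9,10,11,12,13,14,15}
step 24: p <- (p + 1)                 {6,7,8,9,10,11,12,13,14,15}
step 25: eval (p < (4 + (lane // 3))) {6,7,8,9,10,11,12,13,14,15}
step 26: u <- max((lane - lane), min(lane, -8)) {9,10,11,12,13,14,15}
step 27: q <- p                       {9,10,11,12,13,14,15}
step 28: p <- (p + 1)                 {9,10,11,12,13,14,15}
step 29: eval (p < (4 + (lane // 3))) {9,10,11,12,13,14,15}
step 30: u <- max((lane - lane), min(lane, -8)) {12,13,14,15}
step 31: q <- p                       {12,13,14,15}
step 32: p <- (p + 1)                 {12,13,14,15}
step 33: eval (p < (4 + (lane // 3))) {12,13,14,15}
step 34: u <- max((lane - lane), min(lane, -8)) {15}
step 35: q <- p                       {15}
step 36: p <- (p + 1)                 {15}
step 37: eval (p < (4 + (lane // 3))) {15}
step 38: p <- ((-5 + 4) // 2)         {0,1,2,3,4,5,6,7,8,9,10,11,12,13,14,15}

Answer: 39 steps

p: -1,-1,-1,-1,-1,-1,-1,-1,-1,-1,-1,-1,-1,-1,-1,-1
u: 0,0,0,0,0,0,0,0,0,0,0,0,0,0,0,0
q: 3,3,3,4,4,4,5,5,5,6,6,6,7,7,7,8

steps = 39; useful = 444; efficiency = 444/624 = 37/52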